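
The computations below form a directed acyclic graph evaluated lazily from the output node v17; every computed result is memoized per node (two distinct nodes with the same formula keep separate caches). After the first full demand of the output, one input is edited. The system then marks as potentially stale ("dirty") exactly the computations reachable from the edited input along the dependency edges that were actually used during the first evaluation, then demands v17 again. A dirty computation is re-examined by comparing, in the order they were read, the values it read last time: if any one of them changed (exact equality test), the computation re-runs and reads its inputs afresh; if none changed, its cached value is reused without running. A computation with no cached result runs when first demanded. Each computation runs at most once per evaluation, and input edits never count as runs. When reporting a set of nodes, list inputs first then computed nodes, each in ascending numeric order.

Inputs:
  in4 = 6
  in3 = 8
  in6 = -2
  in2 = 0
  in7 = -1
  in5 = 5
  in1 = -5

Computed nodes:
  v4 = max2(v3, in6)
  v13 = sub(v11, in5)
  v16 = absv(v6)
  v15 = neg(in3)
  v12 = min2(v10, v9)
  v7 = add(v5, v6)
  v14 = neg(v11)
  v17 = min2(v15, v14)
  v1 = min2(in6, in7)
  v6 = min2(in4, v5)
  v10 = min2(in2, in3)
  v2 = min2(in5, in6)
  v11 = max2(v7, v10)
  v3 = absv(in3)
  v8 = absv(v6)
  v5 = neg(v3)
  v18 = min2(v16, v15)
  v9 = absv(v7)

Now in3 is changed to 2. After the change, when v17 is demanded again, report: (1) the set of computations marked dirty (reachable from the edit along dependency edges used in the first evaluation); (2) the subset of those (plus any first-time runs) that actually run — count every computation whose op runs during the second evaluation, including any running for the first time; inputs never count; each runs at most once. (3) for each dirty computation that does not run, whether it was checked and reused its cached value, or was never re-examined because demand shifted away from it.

First demand of the output computes:
  v3 = absv(8) = 8
  v5 = neg(8) = -8
  v6 = min2(6, -8) = -8
  v7 = add(-8, -8) = -16
  v10 = min2(0, 8) = 0
  v11 = max2(-16, 0) = 0
  v14 = neg(0) = 0
  v15 = neg(8) = -8
  v17 = min2(-8, 0) = -8

After the edit, cleaning proceeds:
  v3: a read changed (in3 8->2) — executes, giving 2.
  v5: a read changed (v3 8->2) — executes, giving -2.
  v6: a read changed (v5 -8->-2) — executes, giving -2.
  v7: a read changed (v5 -8->-2; v6 -8->-2) — executes, giving -4.
  v10: a read changed (in3 8->2) — executes, giving 0 — identical to its old value.
  v11: a read changed (v7 -16->-4) — executes, giving 0 — identical to its old value.
  v14: dirty, but its reads are unchanged (v11 unchanged); cached 0 stands.
  v15: a read changed (in3 8->2) — executes, giving -2.
  v17: a read changed (v15 -8->-2) — executes, giving -2.

Note where the cutoff bites: v14 is checked, finds nothing changed, and keeps its cache.

The edit dirties: v3, v5, v6, v7, v10, v11, v14, v15, v17.
8 computations run: v3, v5, v6, v7, v10, v11, v15, v17.
Cache hits after checking: v14.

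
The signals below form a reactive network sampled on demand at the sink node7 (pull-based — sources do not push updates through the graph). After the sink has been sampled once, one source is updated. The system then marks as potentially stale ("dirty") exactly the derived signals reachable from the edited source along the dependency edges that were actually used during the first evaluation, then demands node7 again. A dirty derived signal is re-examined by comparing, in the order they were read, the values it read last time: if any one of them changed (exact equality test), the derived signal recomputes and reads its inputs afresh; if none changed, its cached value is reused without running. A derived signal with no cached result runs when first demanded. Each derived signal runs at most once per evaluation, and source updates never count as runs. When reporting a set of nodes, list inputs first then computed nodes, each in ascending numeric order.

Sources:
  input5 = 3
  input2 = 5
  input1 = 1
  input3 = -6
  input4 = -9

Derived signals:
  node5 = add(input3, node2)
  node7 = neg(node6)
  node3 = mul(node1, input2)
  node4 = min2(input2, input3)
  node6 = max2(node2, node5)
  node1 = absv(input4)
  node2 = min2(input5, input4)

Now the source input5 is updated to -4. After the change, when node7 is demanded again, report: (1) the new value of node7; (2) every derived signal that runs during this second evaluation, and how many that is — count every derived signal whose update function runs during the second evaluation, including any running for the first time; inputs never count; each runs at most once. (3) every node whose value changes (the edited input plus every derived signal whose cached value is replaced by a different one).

node7 now evaluates to 9.
Run set: node2 (1 run).
Changed values: input5.
The important point: node2 recomputes to an identical value, and the output ends up unchanged.

Initial pass — values computed on the first demand:
  node2 = min2(3, -9) = -9
  node5 = add(-6, -9) = -15
  node6 = max2(-9, -15) = -9
  node7 = neg(-9) = 9

Second demand — change propagation:
  node2: re-runs because input5 3->-4; new result -9 (unchanged).
  node5: re-examined; everything it read last time is the same (input3 unchanged, node2 unchanged) — cache -15 kept, no run.
  node6: re-examined; everything it read last time is the same (node2 unchanged, node5 unchanged) — cache -9 kept, no run.
  node7: re-examined; everything it read last time is the same (node6 unchanged) — cache 9 kept, no run.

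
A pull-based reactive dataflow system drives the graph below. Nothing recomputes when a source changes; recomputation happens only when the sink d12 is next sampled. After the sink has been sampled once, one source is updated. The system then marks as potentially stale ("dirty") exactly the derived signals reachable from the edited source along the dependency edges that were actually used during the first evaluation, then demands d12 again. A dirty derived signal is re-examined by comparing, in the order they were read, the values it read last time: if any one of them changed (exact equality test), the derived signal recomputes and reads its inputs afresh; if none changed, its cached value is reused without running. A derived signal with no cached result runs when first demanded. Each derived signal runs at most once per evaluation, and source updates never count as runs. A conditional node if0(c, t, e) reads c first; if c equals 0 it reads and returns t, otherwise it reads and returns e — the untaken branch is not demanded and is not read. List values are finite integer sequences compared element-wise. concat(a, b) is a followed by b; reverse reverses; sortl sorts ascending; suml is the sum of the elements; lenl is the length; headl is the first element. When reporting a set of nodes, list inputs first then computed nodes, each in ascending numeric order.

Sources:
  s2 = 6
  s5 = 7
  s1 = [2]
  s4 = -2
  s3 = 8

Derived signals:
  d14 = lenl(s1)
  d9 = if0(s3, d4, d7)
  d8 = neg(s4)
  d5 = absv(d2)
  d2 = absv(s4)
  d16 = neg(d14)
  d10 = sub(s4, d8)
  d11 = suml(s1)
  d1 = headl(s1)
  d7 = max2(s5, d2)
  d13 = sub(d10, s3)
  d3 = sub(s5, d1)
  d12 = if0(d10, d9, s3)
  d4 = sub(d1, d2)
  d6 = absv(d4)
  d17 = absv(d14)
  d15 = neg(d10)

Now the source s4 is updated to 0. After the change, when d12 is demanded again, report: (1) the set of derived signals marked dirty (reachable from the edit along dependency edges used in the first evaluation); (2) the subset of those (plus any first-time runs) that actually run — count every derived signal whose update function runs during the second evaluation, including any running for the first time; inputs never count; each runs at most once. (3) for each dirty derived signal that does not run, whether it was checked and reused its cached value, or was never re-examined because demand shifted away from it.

First evaluation (everything demanded from the output):
  d8 = neg(-2) = 2
  d10 = sub(-2, 2) = -4
  d12 = if0(d10=-4 -> else branch s3) = 8

Propagation after the edit:
  d2: demanded for the first time — runs, produces 0.
  d7: demanded for the first time — runs, produces 7.
  d8: runs — s4 -2->0; result 0.
  d9: demanded for the first time — runs, produces 7.
  d10: runs — s4 -2->0; d8 2->0; result 0.
  d12: runs — d10 -4->0; result 7.

Key observation: a condition flipped, so demand reaches new nodes — d2, d7, d9 run for the first time.

Marked dirty: d8, d10, d12.
Derived signals that run: d2, d7, d8, d9, d10, d12 — 6 in total.
Every dirty derived signal ran.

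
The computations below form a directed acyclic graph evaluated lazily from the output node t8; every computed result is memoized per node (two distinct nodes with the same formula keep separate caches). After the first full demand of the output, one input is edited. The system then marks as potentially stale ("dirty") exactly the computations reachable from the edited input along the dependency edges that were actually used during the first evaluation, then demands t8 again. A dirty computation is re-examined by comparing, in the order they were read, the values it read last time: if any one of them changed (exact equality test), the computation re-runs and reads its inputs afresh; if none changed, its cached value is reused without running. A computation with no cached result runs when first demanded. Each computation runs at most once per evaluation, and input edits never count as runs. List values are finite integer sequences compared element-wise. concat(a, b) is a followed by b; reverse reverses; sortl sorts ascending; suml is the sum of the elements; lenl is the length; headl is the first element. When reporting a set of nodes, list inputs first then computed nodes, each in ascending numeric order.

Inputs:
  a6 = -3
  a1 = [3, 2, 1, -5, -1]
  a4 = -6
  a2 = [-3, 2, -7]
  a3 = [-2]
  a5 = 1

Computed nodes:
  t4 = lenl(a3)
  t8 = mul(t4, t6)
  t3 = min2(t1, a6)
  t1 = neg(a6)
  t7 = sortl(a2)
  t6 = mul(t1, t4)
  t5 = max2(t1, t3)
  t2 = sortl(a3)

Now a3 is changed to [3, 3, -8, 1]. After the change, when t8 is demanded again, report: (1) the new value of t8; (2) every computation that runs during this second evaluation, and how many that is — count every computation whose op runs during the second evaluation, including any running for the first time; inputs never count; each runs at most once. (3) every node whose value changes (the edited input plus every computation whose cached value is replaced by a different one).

Demanding t8 again yields 48.
3 computations run: t4, t6, t8.
The nodes whose values change: a3, t4, t6, t8.

First demand of the output computes:
  t1 = neg(-3) = 3
  t4 = lenl([-2]) = 1
  t6 = mul(3, 1) = 3
  t8 = mul(1, 3) = 3

After the edit, cleaning proceeds:
  t4: a read changed (a3 [-2]->[3, 3, -8, 1]) — executes, giving 4.
  t6: a read changed (t4 1->4) — executes, giving 12.
  t8: a read changed (t4 1->4; t6 3->12) — executes, giving 48.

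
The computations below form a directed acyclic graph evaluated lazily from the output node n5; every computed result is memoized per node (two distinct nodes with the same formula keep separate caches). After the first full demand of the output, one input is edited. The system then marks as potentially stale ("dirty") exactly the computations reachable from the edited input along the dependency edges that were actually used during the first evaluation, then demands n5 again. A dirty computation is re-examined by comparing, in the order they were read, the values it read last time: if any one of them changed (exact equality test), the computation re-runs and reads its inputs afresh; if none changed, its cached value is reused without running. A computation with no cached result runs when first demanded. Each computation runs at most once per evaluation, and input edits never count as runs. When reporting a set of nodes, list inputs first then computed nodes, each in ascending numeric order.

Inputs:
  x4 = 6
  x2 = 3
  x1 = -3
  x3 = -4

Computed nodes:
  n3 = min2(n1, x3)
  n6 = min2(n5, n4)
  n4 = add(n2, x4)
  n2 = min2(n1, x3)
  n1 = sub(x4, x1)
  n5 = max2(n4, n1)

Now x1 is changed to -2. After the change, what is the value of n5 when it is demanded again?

First demand of the output computes:
  n1 = sub(6, -3) = 9
  n2 = min2(9, -4) = -4
  n4 = add(-4, 6) = 2
  n5 = max2(2, 9) = 9

After the edit, cleaning proceeds:
  n1: a read changed (x1 -3->-2) — executes, giving 8.
  n2: a read changed (n1 9->8) — executes, giving -4 — identical to its old value.
  n4: dirty, but its reads are unchanged (n2 unchanged, x4 unchanged); cached 2 stands.
  n5: a read changed (n1 9->8) — executes, giving 8.

Note where the cutoff bites: n4 is checked, finds nothing changed, and keeps its cache.

Demanding n5 again yields 8.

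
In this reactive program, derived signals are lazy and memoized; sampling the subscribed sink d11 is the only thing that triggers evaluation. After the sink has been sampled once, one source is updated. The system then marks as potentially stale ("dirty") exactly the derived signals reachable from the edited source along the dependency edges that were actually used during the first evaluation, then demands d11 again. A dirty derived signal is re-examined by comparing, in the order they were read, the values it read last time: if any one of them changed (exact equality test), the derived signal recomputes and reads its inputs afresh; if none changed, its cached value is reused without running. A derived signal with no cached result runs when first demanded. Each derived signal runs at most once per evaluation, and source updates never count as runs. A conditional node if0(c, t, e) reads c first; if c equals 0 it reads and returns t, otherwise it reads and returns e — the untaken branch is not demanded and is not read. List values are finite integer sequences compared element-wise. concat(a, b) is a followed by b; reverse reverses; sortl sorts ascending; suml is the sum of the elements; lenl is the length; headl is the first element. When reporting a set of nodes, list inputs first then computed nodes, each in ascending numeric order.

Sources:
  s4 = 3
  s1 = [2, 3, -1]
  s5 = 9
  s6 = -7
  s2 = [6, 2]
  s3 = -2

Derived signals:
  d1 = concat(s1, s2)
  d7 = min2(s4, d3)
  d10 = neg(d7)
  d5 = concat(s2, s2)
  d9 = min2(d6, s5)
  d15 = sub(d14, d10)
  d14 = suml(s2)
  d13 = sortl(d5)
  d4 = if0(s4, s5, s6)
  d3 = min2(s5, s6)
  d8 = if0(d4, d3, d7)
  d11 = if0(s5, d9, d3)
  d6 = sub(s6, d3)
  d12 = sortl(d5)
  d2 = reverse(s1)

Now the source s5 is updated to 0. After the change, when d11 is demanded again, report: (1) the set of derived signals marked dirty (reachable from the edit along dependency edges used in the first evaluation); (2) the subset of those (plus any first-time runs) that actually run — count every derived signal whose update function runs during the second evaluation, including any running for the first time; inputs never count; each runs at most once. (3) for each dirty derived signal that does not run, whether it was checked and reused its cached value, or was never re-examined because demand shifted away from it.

The edit dirties: d3, d11.
4 derived signals run: d3, d6, d9, d11.
No dirty derived signal escaped a run.
Note the branch switch — d6, d9 had no cache and run now for the first time.

First demand of the output computes:
  d3 = min2(9, -7) = -7
  d11 = if0(s5=9 -> else branch d3) = -7

After the edit, cleaning proceeds:
  d3: a read changed (s5 9->0) — executes, giving -7 — identical to its old value.
  d6: had never run; runs now, result 0.
  d9: had never run; runs now, result 0.
  d11: a read changed (s5 9->0) — executes, giving 0.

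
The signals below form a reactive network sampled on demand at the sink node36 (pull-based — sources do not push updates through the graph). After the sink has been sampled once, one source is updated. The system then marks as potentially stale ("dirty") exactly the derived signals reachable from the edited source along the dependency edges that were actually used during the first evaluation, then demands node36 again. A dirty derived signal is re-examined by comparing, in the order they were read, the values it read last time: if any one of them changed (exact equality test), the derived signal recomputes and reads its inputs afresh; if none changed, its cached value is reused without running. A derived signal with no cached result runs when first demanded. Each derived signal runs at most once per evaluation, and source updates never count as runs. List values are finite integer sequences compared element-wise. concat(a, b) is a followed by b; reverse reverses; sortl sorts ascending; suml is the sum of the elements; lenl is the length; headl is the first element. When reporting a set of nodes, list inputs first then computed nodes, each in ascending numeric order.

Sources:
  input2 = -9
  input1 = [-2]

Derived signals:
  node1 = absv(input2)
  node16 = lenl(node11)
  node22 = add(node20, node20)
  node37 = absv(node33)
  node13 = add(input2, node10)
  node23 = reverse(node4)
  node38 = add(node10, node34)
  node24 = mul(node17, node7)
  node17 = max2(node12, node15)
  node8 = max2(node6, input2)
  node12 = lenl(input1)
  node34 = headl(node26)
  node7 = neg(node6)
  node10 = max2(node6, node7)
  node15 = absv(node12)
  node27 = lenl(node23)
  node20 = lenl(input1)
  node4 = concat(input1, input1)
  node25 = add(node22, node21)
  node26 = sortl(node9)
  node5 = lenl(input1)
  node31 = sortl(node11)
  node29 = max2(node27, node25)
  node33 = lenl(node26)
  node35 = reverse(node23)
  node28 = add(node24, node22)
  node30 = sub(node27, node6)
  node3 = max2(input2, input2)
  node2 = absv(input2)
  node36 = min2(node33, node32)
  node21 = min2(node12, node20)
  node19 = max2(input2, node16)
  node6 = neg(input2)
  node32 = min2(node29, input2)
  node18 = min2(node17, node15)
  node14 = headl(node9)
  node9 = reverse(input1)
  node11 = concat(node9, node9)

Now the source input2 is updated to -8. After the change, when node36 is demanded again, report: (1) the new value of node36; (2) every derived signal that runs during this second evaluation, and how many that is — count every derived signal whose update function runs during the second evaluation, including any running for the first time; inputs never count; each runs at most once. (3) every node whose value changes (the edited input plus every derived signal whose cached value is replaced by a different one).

node36 now evaluates to -8.
Run set: node32, node36 (2 run).
Changed values: input2, node32, node36.

Initial pass — values computed on the first demand:
  node4 = concat([-2], [-2]) = [-2, -2]
  node9 = reverse([-2]) = [-2]
  node12 = lenl([-2]) = 1
  node20 = lenl([-2]) = 1
  node21 = min2(1, 1) = 1
  node22 = add(1, 1) = 2
  node23 = reverse([-2, -2]) = [-2, -2]
  node25 = add(2, 1) = 3
  node26 = sortl([-2]) = [-2]
  node27 = lenl([-2, -2]) = 2
  node29 = max2(2, 3) = 3
  node32 = min2(3, -9) = -9
  node33 = lenl([-2]) = 1
  node36 = min2(1, -9) = -9

Second demand — change propagation:
  node32: re-runs because input2 -9->-8; new result -8.
  node36: re-runs because node32 -9->-8; new result -8.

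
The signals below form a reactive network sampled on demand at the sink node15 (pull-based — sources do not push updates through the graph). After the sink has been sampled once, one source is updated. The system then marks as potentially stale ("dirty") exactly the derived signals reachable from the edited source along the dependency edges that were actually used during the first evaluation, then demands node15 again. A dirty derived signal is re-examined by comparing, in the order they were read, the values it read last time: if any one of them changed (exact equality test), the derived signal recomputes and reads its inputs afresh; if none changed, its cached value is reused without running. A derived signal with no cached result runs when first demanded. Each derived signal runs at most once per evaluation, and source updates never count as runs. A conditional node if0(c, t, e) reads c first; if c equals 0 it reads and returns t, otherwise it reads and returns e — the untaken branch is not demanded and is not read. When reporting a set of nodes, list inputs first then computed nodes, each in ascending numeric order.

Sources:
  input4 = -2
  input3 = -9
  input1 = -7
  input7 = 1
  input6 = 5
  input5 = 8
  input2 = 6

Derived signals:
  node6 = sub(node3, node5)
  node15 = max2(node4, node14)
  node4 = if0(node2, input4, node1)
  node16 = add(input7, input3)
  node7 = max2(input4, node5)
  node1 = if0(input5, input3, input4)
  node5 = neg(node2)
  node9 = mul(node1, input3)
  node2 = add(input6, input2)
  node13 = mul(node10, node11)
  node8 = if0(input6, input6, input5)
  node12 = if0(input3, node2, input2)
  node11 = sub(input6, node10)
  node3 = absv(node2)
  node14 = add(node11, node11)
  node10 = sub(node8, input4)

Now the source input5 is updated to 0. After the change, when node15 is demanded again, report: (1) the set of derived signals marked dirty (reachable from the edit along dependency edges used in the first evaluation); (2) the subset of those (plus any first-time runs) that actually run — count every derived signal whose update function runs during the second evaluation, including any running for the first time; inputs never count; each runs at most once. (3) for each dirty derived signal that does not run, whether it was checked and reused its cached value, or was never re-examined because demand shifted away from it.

Dirty set: node1, node4, node8, node10, node11, node14, node15.
Run set: node1, node4, node8, node10, node11, node14, node15 (7 run).
All dirty derived signals ended up running.

Initial pass — values computed on the first demand:
  node1 = if0(input5=8 -> else branch input4) = -2
  node2 = add(5, 6) = 11
  node4 = if0(node2=11 -> else branch node1) = -2
  node8 = if0(input6=5 -> else branch input5) = 8
  node10 = sub(8, -2) = 10
  node11 = sub(5, 10) = -5
  node14 = add(-5, -5) = -10
  node15 = max2(-2, -10) = -2

Second demand — change propagation:
  node1: re-runs because input5 8->0; new result -9.
  node4: re-runs because node1 -2->-9; new result -9.
  node8: re-runs because input5 8->0; new result 0.
  node10: re-runs because node8 8->0; new result 2.
  node11: re-runs because node10 10->2; new result 3.
  node14: re-runs because node11 -5->3; node11 -5->3; new result 6.
  node15: re-runs because node4 -2->-9; node14 -10->6; new result 6.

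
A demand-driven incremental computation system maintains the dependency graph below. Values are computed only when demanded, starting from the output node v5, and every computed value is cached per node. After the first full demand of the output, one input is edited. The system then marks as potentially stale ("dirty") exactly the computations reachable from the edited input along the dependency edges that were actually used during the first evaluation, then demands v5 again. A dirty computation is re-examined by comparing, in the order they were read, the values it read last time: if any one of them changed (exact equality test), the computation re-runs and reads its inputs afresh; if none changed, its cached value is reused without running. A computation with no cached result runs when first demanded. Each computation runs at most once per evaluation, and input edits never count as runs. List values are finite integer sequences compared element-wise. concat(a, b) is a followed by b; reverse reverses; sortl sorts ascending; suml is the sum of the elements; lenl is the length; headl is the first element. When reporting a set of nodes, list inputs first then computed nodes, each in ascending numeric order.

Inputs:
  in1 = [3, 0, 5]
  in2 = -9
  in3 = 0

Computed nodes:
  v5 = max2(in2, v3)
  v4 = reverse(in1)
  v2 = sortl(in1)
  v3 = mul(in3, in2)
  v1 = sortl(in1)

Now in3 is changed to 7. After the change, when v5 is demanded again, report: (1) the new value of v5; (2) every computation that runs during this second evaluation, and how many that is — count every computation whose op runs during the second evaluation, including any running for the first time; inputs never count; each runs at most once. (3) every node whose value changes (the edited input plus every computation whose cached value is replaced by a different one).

First evaluation (everything demanded from the output):
  v3 = mul(0, -9) = 0
  v5 = max2(-9, 0) = 0

Propagation after the edit:
  v3: runs — in3 0->7; result -63.
  v5: runs — v3 0->-63; result -9.

New value of v5: -9.
Computations that run: v3, v5 — 2 in total.
Values that change: in3, v3, v5.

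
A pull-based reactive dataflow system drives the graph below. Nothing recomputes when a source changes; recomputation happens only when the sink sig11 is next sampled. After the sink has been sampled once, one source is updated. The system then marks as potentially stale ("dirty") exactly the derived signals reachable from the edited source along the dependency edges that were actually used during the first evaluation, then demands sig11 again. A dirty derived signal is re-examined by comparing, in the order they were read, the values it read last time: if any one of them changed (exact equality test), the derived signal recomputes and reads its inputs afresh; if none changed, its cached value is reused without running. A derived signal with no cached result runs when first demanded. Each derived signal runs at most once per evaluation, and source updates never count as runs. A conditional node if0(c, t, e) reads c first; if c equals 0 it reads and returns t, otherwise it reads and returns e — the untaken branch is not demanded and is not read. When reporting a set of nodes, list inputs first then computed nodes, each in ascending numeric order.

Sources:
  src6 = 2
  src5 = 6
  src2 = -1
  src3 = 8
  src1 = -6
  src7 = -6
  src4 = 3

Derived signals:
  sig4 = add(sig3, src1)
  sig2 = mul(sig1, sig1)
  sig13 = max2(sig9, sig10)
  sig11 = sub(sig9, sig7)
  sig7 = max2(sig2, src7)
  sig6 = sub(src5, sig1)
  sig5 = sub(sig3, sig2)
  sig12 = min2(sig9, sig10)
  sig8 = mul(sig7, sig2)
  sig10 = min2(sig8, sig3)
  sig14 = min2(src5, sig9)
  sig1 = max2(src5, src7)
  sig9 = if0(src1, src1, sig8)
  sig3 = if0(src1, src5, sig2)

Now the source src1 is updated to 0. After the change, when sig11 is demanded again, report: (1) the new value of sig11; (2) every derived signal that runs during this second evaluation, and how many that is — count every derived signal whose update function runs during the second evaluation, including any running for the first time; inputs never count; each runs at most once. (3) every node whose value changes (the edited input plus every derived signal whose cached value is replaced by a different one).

New value of sig11: -36.
Derived signals that run: sig9, sig11 — 2 in total.
Values that change: src1, sig9, sig11.

First evaluation (everything demanded from the output):
  sig1 = max2(6, -6) = 6
  sig2 = mul(6, 6) = 36
  sig7 = max2(36, -6) = 36
  sig8 = mul(36, 36) = 1296
  sig9 = if0(src1=-6 -> else branch sig8) = 1296
  sig11 = sub(1296, 36) = 1260

Propagation after the edit:
  sig9: runs — src1 -6->0; result 0.
  sig11: runs — sig9 1296->0; result -36.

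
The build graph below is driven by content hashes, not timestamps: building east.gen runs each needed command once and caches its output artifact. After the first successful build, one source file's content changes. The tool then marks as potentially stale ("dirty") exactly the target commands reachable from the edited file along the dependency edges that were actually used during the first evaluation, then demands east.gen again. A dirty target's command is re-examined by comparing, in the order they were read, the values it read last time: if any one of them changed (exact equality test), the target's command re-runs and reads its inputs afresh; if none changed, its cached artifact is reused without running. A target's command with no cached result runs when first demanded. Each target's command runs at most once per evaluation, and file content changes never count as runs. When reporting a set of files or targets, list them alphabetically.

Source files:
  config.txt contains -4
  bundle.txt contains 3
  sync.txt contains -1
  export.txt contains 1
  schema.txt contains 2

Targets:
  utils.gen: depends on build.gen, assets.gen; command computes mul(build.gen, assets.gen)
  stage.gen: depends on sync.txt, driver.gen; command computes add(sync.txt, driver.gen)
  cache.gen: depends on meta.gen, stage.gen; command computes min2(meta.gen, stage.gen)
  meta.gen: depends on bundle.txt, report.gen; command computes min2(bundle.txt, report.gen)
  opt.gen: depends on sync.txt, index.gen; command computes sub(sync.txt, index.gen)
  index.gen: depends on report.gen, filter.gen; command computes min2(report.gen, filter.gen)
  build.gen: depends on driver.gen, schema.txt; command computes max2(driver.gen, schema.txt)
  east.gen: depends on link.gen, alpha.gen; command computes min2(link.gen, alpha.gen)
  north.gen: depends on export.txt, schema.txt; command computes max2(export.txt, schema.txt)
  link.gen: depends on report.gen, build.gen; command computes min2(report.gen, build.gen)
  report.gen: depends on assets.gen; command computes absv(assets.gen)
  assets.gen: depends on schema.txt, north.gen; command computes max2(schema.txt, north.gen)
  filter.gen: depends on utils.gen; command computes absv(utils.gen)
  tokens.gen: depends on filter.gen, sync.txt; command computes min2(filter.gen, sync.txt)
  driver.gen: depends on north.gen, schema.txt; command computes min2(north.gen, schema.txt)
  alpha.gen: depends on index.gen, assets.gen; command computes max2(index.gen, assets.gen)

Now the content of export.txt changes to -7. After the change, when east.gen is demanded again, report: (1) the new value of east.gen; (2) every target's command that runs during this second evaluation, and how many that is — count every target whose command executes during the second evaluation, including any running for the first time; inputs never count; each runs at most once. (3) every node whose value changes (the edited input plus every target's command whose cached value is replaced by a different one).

Initial pass — values computed on the first demand:
  north.gen = max2(1, 2) = 2
  assets.gen = max2(2, 2) = 2
  driver.gen = min2(2, 2) = 2
  build.gen = max2(2, 2) = 2
  report.gen = absv(2) = 2
  link.gen = min2(2, 2) = 2
  utils.gen = mul(2, 2) = 4
  filter.gen = absv(4) = 4
  index.gen = min2(2, 4) = 2
  alpha.gen = max2(2, 2) = 2
  east.gen = min2(2, 2) = 2

Second demand — change propagation:
  north.gen: re-runs because export.txt 1->-7; new result 2 (unchanged).
  assets.gen: re-examined; everything it read last time is the same (schema.txt unchanged, north.gen unchanged) — cache 2 kept, no run.
  driver.gen: re-examined; everything it read last time is the same (north.gen unchanged, schema.txt unchanged) — cache 2 kept, no run.
  build.gen: re-examined; everything it read last time is the same (driver.gen unchanged, schema.txt unchanged) — cache 2 kept, no run.
  report.gen: re-examined; everything it read last time is the same (assets.gen unchanged) — cache 2 kept, no run.
  link.gen: re-examined; everything it read last time is the same (report.gen unchanged, build.gen unchanged) — cache 2 kept, no run.
  utils.gen: re-examined; everything it read last time is the same (build.gen unchanged, assets.gen unchanged) — cache 4 kept, no run.
  filter.gen: re-examined; everything it read last time is the same (utils.gen unchanged) — cache 4 kept, no run.
  index.gen: re-examined; everything it read last time is the same (report.gen unchanged, filter.gen unchanged) — cache 2 kept, no run.
  alpha.gen: re-examined; everything it read last time is the same (index.gen unchanged, assets.gen unchanged) — cache 2 kept, no run.
  east.gen: re-examined; everything it read last time is the same (link.gen unchanged, alpha.gen unchanged) — cache 2 kept, no run.

The important point: north.gen recomputes to an identical value, and the output ends up unchanged.

east.gen now evaluates to 2.
Run set: north.gen (1 run).
Changed values: export.txt.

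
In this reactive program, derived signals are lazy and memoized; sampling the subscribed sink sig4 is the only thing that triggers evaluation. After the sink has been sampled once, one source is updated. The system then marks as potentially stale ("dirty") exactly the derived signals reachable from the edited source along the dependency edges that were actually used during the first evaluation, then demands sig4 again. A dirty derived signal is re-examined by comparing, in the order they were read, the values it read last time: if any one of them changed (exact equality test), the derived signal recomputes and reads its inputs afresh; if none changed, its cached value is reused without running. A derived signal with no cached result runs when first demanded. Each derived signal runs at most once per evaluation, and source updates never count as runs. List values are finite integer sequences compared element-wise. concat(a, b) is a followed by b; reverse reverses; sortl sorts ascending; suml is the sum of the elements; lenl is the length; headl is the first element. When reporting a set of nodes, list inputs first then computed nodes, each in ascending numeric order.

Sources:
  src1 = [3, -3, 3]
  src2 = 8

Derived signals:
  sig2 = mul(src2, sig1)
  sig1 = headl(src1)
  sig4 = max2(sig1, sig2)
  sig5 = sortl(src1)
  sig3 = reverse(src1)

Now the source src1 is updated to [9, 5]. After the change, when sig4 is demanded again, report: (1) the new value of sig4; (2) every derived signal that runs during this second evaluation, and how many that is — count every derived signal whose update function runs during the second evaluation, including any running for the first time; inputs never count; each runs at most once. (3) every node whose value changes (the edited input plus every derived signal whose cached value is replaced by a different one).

Demanding sig4 again yields 72.
3 derived signals run: sig1, sig2, sig4.
The nodes whose values change: src1, sig1, sig2, sig4.

First demand of the output computes:
  sig1 = headl([3, -3, 3]) = 3
  sig2 = mul(8, 3) = 24
  sig4 = max2(3, 24) = 24

After the edit, cleaning proceeds:
  sig1: a read changed (src1 [3, -3, 3]->[9, 5]) — executes, giving 9.
  sig2: a read changed (sig1 3->9) — executes, giving 72.
  sig4: a read changed (sig1 3->9; sig2 24->72) — executes, giving 72.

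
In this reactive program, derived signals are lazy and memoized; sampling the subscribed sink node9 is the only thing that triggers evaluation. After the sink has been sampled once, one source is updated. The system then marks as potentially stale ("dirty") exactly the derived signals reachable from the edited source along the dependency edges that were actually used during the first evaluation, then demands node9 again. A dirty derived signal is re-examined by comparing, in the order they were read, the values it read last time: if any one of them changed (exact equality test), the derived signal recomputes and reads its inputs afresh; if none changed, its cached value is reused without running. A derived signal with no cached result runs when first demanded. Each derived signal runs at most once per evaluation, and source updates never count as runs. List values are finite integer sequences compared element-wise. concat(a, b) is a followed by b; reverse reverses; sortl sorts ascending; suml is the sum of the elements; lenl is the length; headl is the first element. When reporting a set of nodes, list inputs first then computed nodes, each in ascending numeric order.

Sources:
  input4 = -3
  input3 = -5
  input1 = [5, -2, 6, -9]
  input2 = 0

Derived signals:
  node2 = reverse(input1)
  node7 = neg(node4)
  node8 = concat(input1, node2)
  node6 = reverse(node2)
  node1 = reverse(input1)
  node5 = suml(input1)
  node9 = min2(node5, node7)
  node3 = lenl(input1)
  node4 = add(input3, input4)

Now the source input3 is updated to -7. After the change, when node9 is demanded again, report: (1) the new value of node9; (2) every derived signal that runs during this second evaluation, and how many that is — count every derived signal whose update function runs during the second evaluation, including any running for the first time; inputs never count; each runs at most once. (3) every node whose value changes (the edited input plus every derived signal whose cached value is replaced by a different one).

First demand of the output computes:
  node4 = add(-5, -3) = -8
  node5 = suml([5, -2, 6, -9]) = 0
  node7 = neg(-8) = 8
  node9 = min2(0, 8) = 0

After the edit, cleaning proceeds:
  node4: a read changed (input3 -5->-7) — executes, giving -10.
  node7: a read changed (node4 -8->-10) — executes, giving 10.
  node9: a read changed (node7 8->10) — executes, giving 0 — identical to its old value.

Demanding node9 again yields 0.
3 derived signals run: node4, node7, node9.
The nodes whose values change: input3, node4, node7.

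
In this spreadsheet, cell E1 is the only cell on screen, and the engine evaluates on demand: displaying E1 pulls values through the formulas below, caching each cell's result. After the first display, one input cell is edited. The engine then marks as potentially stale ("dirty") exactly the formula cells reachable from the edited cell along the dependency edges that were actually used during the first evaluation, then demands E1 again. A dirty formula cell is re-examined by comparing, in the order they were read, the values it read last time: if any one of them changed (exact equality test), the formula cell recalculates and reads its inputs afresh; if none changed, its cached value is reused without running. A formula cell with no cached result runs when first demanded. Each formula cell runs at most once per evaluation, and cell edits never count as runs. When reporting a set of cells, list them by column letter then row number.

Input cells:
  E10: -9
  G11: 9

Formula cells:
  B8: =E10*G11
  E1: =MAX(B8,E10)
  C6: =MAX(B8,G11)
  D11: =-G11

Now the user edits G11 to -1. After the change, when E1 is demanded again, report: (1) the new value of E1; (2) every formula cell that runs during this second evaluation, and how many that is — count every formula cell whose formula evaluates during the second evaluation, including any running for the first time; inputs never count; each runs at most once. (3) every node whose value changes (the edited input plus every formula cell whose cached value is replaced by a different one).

Initial pass — values computed on the first demand:
  B8 = -9 * 9 = -81
  E1 = MAX(-81, -9) = -9

Second demand — change propagation:
  B8: re-runs because G11 9->-1; new result 9.
  E1: re-runs because B8 -81->9; new result 9.

E1 now evaluates to 9.
Run set: B8, E1 (2 run).
Changed values: B8, E1, G11.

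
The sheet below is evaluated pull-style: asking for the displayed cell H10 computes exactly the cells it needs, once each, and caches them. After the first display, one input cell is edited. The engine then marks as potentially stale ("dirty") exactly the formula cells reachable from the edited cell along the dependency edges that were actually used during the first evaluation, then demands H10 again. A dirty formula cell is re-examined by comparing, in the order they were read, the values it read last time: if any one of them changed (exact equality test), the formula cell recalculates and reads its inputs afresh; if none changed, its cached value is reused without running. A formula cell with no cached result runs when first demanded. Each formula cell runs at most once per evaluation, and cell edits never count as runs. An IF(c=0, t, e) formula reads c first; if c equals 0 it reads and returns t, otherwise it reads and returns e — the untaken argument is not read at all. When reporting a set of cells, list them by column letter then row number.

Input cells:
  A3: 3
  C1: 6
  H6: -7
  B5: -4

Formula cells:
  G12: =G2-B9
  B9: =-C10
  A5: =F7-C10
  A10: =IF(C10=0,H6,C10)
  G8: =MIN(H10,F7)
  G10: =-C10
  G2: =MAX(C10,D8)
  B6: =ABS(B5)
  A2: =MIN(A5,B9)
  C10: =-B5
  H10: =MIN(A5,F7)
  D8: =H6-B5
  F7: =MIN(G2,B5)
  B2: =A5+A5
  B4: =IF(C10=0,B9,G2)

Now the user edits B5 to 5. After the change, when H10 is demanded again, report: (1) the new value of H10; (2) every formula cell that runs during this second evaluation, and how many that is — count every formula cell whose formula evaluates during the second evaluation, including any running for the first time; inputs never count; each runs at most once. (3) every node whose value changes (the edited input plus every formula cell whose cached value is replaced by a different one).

First demand of the output computes:
  C10 = -(-4) = 4
  D8 = -7 - -4 = -3
  G2 = MAX(4, -3) = 4
  F7 = MIN(4, -4) = -4
  A5 = -4 - 4 = -8
  H10 = MIN(-8, -4) = -8

After the edit, cleaning proceeds:
  C10: a read changed (B5 -4->5) — executes, giving -5.
  D8: a read changed (B5 -4->5) — executes, giving -12.
  G2: a read changed (C10 4->-5; D8 -3->-12) — executes, giving -5.
  F7: a read changed (G2 4->-5; B5 -4->5) — executes, giving -5.
  A5: a read changed (F7 -4->-5; C10 4->-5) — executes, giving 0.
  H10: a read changed (A5 -8->0; F7 -4->-5) — executes, giving -5.

Demanding H10 again yields -5.
6 formula cells run: A5, C10, D8, F7, G2, H10.
The nodes whose values change: A5, B5, C10, D8, F7, G2, H10.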